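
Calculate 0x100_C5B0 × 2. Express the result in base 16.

0x2018B60

Multiply each base-16 digit by 2, carrying:
  0×2 = 0 → write 0
  B×2 = 22 → write 6 carry 1
  5×2+1 = 11 → write B
  C×2 = 24 → write 8 carry 1
  0×2+1 = 1 → write 1
  0×2 = 0 → write 0
  1×2 = 2 → write 2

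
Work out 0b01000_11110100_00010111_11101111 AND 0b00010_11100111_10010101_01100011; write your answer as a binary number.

0b00000111001000001010101100011

AND bit by bit (1 only where both bits are 1):
  01000111101000001011111101111
& 00010111001111001010101100011
= 00000111001000001010101100011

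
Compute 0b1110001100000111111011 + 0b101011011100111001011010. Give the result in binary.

0b111001101001000001010101

Add column by column in base 2, right to left:
  1+0 = 1
  1+1 = 0 carry 1
  0+0+1 = 1
  1+1 = 0 carry 1
  1+1+1 = 1 carry 1
  1+0+1 = 0 carry 1
  1+1+1 = 1 carry 1
  1+0+1 = 0 carry 1
  1+0+1 = 0 carry 1
  0+1+1 = 0 carry 1
  0+1+1 = 0 carry 1
  0+1+1 = 0 carry 1
  0+0+1 = 1
  0+0 = 0
  1+1 = 0 carry 1
  1+1+1 = 1 carry 1
  0+1+1 = 0 carry 1
  0+0+1 = 1
  0+1 = 1
  1+1 = 0 carry 1
  1+0+1 = 0 carry 1
  1+1+1 = 1 carry 1
  0+0+1 = 1
  0+1 = 1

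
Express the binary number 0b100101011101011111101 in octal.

Group the bits in threes: 100 101 011 101 011 111 101 → 4535375.

0o4535375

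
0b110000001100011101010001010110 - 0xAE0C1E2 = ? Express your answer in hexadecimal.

0x25511274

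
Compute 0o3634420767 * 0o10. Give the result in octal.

0o36344207670

Multiply each base-8 digit by 8, carrying:
  7×8 = 56 → write 0 carry 7
  6×8+7 = 55 → write 7 carry 6
  7×8+6 = 62 → write 6 carry 7
  0×8+7 = 7 → write 7
  2×8 = 16 → write 0 carry 2
  4×8+2 = 34 → write 2 carry 4
  4×8+4 = 36 → write 4 carry 4
  3×8+4 = 28 → write 4 carry 3
  6×8+3 = 51 → write 3 carry 6
  3×8+6 = 30 → write 6 carry 3
  remaining carry: 3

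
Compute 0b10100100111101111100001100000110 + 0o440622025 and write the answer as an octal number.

0b10100100111101111100001100000110 = 0o24475741406 in octal.
Add column by column in base 8, right to left:
  6+5 = 3 carry 1
  0+2+1 = 3
  4+0 = 4
  1+2 = 3
  4+2 = 6
  7+6 = 5 carry 1
  5+0+1 = 6
  7+4 = 3 carry 1
  4+4+1 = 1 carry 1
  4+0+1 = 5
  2+0 = 2

0o25136563433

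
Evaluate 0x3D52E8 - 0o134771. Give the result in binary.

0b1111001001100011101111

0x3D52E8 = 0b1111010101001011101000 in binary.
0o134771 = 0b1011100111111001 in binary.
Subtract column by column in base 2:
  0-1 → 1 (borrow)
  0-0-1 → 1 (borrow)
  0-0-1 → 1 (borrow)
  1-1-1 → 1 (borrow)
  0-1-1 → 0 (borrow)
  1-1-1 → 1 (borrow)
  1-1-1 → 1 (borrow)
  1-1-1 → 1 (borrow)
  0-1-1 → 0 (borrow)
  1-0-1 → 0
  0-0 → 0
  0-1 → 1 (borrow)
  1-1-1 → 1 (borrow)
  0-1-1 → 0 (borrow)
  1-0-1 → 0
  0-1 → 1 (borrow)
  1-0-1 → 0
  0-0 → 0
  1-0 → 1
  1-0 → 1
  1-0 → 1
  1-0 → 1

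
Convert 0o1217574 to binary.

Each octal digit is 3 bits: 1=001 2=010 1=001 7=111 5=101 7=111 4=100.

0b1010001111101111100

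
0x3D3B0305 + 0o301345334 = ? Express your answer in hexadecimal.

0o301345334 = 0x305CADC in hexadecimal.
Add column by column in base 16, right to left:
  5+C = 1 carry 1
  0+D+1 = E
  3+A = D
  0+C = C
  B+5 = 0 carry 1
  3+0+1 = 4
  D+3 = 0 carry 1
  3+0+1 = 4

0x4040CDE1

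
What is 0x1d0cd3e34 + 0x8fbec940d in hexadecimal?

Add column by column in base 16, right to left:
  4+d = 1 carry 1
  3+0+1 = 4
  e+4 = 2 carry 1
  3+9+1 = d
  d+c = 9 carry 1
  c+e+1 = b carry 1
  0+b+1 = c
  d+f = c carry 1
  1+8+1 = a

0xaccb9d241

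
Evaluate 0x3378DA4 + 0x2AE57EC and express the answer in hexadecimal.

0x5E5E590

Add column by column in base 16, right to left:
  4+C = 0 carry 1
  A+E+1 = 9 carry 1
  D+7+1 = 5 carry 1
  8+5+1 = E
  7+E = 5 carry 1
  3+A+1 = E
  3+2 = 5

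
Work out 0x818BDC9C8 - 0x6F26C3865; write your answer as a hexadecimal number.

0x126519163

Subtract column by column in base 16:
  8-5 → 3
  C-6 → 6
  9-8 → 1
  C-3 → 9
  D-C → 1
  B-6 → 5
  8-2 → 6
  1-F → 2 (borrow)
  8-6-1 → 1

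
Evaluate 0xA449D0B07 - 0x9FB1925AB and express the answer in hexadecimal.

0x4983E55C

Subtract column by column in base 16:
  7-B → C (borrow)
  0-A-1 → 5 (borrow)
  B-5-1 → 5
  0-2 → E (borrow)
  D-9-1 → 3
  9-1 → 8
  4-B → 9 (borrow)
  4-F-1 → 4 (borrow)
  A-9-1 → 0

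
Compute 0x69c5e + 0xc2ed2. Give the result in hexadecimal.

Add column by column in base 16, right to left:
  e+2 = 0 carry 1
  5+d+1 = 3 carry 1
  c+e+1 = b carry 1
  9+2+1 = c
  6+c = 2 carry 1
  final carry 1

0x12cb30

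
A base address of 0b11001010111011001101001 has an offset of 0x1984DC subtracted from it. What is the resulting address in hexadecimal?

0b11001010111011001101001 = 0x657669 in hexadecimal.
Subtract column by column in base 16:
  9-C → D (borrow)
  6-D-1 → 8 (borrow)
  6-4-1 → 1
  7-8 → F (borrow)
  5-9-1 → B (borrow)
  6-1-1 → 4

0x4BF18D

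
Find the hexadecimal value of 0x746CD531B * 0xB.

0x500AD29229

Multiply each base-16 digit by 11, carrying:
  B×11 = 121 → write 9 carry 7
  1×11+7 = 18 → write 2 carry 1
  3×11+1 = 34 → write 2 carry 2
  5×11+2 = 57 → write 9 carry 3
  D×11+3 = 146 → write 2 carry 9
  C×11+9 = 141 → write D carry 8
  6×11+8 = 74 → write A carry 4
  4×11+4 = 48 → write 0 carry 3
  7×11+3 = 80 → write 0 carry 5
  remaining carry: 5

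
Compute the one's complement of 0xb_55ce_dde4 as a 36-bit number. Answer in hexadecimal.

Each hex digit d becomes f−d:
  b→4, 5→a, 5→a, c→3, e→1, d→2, d→2, e→1, 4→b

0x4aa31221b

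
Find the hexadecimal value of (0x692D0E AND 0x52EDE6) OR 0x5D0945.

0x692D0E AND 0x52EDE6 = 0x402D06.
Then OR with 0x5D0945.

0x5D2D47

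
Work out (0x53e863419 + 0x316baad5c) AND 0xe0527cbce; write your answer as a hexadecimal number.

0x80500c144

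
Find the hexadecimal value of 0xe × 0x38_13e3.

Multiply each base-16 digit by 14, carrying:
  3×14 = 42 → write a carry 2
  e×14+2 = 198 → write 6 carry 12
  3×14+12 = 54 → write 6 carry 3
  1×14+3 = 17 → write 1 carry 1
  8×14+1 = 113 → write 1 carry 7
  3×14+7 = 49 → write 1 carry 3
  remaining carry: 3

0x311166a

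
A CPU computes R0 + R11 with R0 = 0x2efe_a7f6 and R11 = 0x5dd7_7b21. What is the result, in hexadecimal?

Add column by column in base 16, right to left:
  6+1 = 7
  f+2 = 1 carry 1
  7+b+1 = 3 carry 1
  a+7+1 = 2 carry 1
  e+7+1 = 6 carry 1
  f+d+1 = d carry 1
  e+d+1 = c carry 1
  2+5+1 = 8

0x8cd62317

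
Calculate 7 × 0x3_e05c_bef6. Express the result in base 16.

Multiply each base-16 digit by 7, carrying:
  6×7 = 42 → write a carry 2
  f×7+2 = 107 → write b carry 6
  e×7+6 = 104 → write 8 carry 6
  b×7+6 = 83 → write 3 carry 5
  c×7+5 = 89 → write 9 carry 5
  5×7+5 = 40 → write 8 carry 2
  0×7+2 = 2 → write 2
  e×7 = 98 → write 2 carry 6
  3×7+6 = 27 → write b carry 1
  remaining carry: 1

0x1b228938ba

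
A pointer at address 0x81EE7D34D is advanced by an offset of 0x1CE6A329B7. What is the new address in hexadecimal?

Add column by column in base 16, right to left:
  D+7 = 4 carry 1
  4+B+1 = 0 carry 1
  3+9+1 = D
  D+2 = F
  7+3 = A
  E+A = 8 carry 1
  E+6+1 = 5 carry 1
  1+E+1 = 0 carry 1
  8+C+1 = 5 carry 1
  0+1+1 = 2

0x25058AFD04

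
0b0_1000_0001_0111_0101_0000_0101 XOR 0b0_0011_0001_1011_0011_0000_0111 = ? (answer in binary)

0b0101100001100011000000010

XOR bit by bit (1 where the bits differ):
  0100000010111010100000101
^ 0001100011011001100000111
= 0101100001100011000000010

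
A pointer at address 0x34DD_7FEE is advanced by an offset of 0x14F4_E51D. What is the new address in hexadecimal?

0x49D2650B

Add column by column in base 16, right to left:
  E+D = B carry 1
  E+1+1 = 0 carry 1
  F+5+1 = 5 carry 1
  7+E+1 = 6 carry 1
  D+4+1 = 2 carry 1
  D+F+1 = D carry 1
  4+4+1 = 9
  3+1 = 4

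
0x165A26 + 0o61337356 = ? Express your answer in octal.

0x165A26 = 0o5455046 in octal.
Add column by column in base 8, right to left:
  6+6 = 4 carry 1
  4+5+1 = 2 carry 1
  0+3+1 = 4
  5+7 = 4 carry 1
  5+3+1 = 1 carry 1
  4+3+1 = 0 carry 1
  5+1+1 = 7
  0+6 = 6

0o67014424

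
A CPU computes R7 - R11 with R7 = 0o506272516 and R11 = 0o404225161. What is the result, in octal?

Subtract column by column in base 8:
  6-1 → 5
  1-6 → 3 (borrow)
  5-1-1 → 3
  2-5 → 5 (borrow)
  7-2-1 → 4
  2-2 → 0
  6-4 → 2
  0-0 → 0
  5-4 → 1

0o102045335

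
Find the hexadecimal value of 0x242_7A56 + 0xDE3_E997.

Add column by column in base 16, right to left:
  6+7 = D
  5+9 = E
  A+9 = 3 carry 1
  7+E+1 = 6 carry 1
  2+3+1 = 6
  4+E = 2 carry 1
  2+D+1 = 0 carry 1
  final carry 1

0x102663ED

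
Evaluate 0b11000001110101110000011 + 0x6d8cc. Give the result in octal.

0o31742117

0b11000001110101110000011 = 0o30165603 in octal.
0x6d8cc = 0o1554314 in octal.
Add column by column in base 8, right to left:
  3+4 = 7
  0+1 = 1
  6+3 = 1 carry 1
  5+4+1 = 2 carry 1
  6+5+1 = 4 carry 1
  1+5+1 = 7
  0+1 = 1
  3+0 = 3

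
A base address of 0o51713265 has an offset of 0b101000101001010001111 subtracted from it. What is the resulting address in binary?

0o51713265 = 0b101001111001011010110101 in binary.
Subtract column by column in base 2:
  1-1 → 0
  0-1 → 1 (borrow)
  1-1-1 → 1 (borrow)
  0-1-1 → 0 (borrow)
  1-0-1 → 0
  1-0 → 1
  0-0 → 0
  1-1 → 0
  0-0 → 0
  1-1 → 0
  1-0 → 1
  0-0 → 0
  1-1 → 0
  0-0 → 0
  0-1 → 1 (borrow)
  1-0-1 → 0
  1-0 → 1
  1-0 → 1
  1-1 → 0
  0-0 → 0
  0-1 → 1 (borrow)
  1-0-1 → 0
  0-0 → 0
  1-0 → 1

0b100100110100010000100110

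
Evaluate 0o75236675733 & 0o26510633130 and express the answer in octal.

0o24010631130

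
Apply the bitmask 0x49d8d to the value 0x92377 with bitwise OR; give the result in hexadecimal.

0xdbfff

OR each hex digit independently (no carries):
  9|4=d, 2|9=b, 3|d=f, 7|8=f, 7|d=f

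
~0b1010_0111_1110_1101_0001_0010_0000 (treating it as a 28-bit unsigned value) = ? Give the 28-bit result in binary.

0b0101100000010010111011011111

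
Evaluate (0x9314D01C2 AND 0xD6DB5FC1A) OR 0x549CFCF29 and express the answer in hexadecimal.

0xD69CFCF2B

0x9314D01C2 AND 0xD6DB5FC1A = 0x921050002.
Then OR with 0x549CFCF29.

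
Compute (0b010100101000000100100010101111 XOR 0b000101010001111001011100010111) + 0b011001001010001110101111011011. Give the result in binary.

First 0b010100101000000100100010101111 XOR 0b000101010001111001011100010111 = 0b010001111001111101111110111000.
Add column by column in base 2, right to left:
  0+1 = 1
  0+1 = 1
  0+0 = 0
  1+1 = 0 carry 1
  1+1+1 = 1 carry 1
  1+0+1 = 0 carry 1
  0+1+1 = 0 carry 1
  1+1+1 = 1 carry 1
  1+1+1 = 1 carry 1
  1+1+1 = 1 carry 1
  1+0+1 = 0 carry 1
  1+1+1 = 1 carry 1
  1+0+1 = 0 carry 1
  0+1+1 = 0 carry 1
  1+1+1 = 1 carry 1
  1+1+1 = 1 carry 1
  1+0+1 = 0 carry 1
  1+0+1 = 0 carry 1
  1+0+1 = 0 carry 1
  0+1+1 = 0 carry 1
  0+0+1 = 1
  1+1 = 0 carry 1
  1+0+1 = 0 carry 1
  1+0+1 = 0 carry 1
  1+1+1 = 1 carry 1
  0+0+1 = 1
  0+0 = 0
  0+1 = 1
  1+1 = 0 carry 1
  final carry 1

0b101011000100001100101110010011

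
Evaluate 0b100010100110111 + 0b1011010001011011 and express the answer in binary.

0b1111100110010010

Add column by column in base 2, right to left:
  1+1 = 0 carry 1
  1+1+1 = 1 carry 1
  1+0+1 = 0 carry 1
  0+1+1 = 0 carry 1
  1+1+1 = 1 carry 1
  1+0+1 = 0 carry 1
  0+1+1 = 0 carry 1
  0+0+1 = 1
  1+0 = 1
  0+0 = 0
  1+1 = 0 carry 1
  0+0+1 = 1
  0+1 = 1
  0+1 = 1
  1+0 = 1
  0+1 = 1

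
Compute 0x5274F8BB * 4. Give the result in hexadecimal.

0x149D3E2EC

Multiply each base-16 digit by 4, carrying:
  B×4 = 44 → write C carry 2
  B×4+2 = 46 → write E carry 2
  8×4+2 = 34 → write 2 carry 2
  F×4+2 = 62 → write E carry 3
  4×4+3 = 19 → write 3 carry 1
  7×4+1 = 29 → write D carry 1
  2×4+1 = 9 → write 9
  5×4 = 20 → write 4 carry 1
  remaining carry: 1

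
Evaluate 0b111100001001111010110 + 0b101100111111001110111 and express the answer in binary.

Add column by column in base 2, right to left:
  0+1 = 1
  1+1 = 0 carry 1
  1+1+1 = 1 carry 1
  0+0+1 = 1
  1+1 = 0 carry 1
  0+1+1 = 0 carry 1
  1+1+1 = 1 carry 1
  1+0+1 = 0 carry 1
  1+0+1 = 0 carry 1
  1+1+1 = 1 carry 1
  0+1+1 = 0 carry 1
  0+1+1 = 0 carry 1
  1+1+1 = 1 carry 1
  0+1+1 = 0 carry 1
  0+1+1 = 0 carry 1
  0+0+1 = 1
  0+0 = 0
  1+1 = 0 carry 1
  1+1+1 = 1 carry 1
  1+0+1 = 0 carry 1
  1+1+1 = 1 carry 1
  final carry 1

0b1101001001001001001101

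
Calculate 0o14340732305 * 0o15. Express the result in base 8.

0o241554027001

Multiply each base-8 digit by 13, carrying:
  5×13 = 65 → write 1 carry 8
  0×13+8 = 8 → write 0 carry 1
  3×13+1 = 40 → write 0 carry 5
  2×13+5 = 31 → write 7 carry 3
  3×13+3 = 42 → write 2 carry 5
  7×13+5 = 96 → write 0 carry 12
  0×13+12 = 12 → write 4 carry 1
  4×13+1 = 53 → write 5 carry 6
  3×13+6 = 45 → write 5 carry 5
  4×13+5 = 57 → write 1 carry 7
  1×13+7 = 20 → write 4 carry 2
  remaining carry: 2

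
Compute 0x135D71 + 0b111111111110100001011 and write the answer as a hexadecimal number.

0x335A7C

0b111111111110100001011 = 0x1FFD0B in hexadecimal.
Add column by column in base 16, right to left:
  1+B = C
  7+0 = 7
  D+D = A carry 1
  5+F+1 = 5 carry 1
  3+F+1 = 3 carry 1
  1+1+1 = 3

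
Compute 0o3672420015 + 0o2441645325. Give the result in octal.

0o6334265342

Add column by column in base 8, right to left:
  5+5 = 2 carry 1
  1+2+1 = 4
  0+3 = 3
  0+5 = 5
  2+4 = 6
  4+6 = 2 carry 1
  2+1+1 = 4
  7+4 = 3 carry 1
  6+4+1 = 3 carry 1
  3+2+1 = 6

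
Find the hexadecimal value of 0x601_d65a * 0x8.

0x300eb2d0

Multiply each base-16 digit by 8, carrying:
  a×8 = 80 → write 0 carry 5
  5×8+5 = 45 → write d carry 2
  6×8+2 = 50 → write 2 carry 3
  d×8+3 = 107 → write b carry 6
  1×8+6 = 14 → write e
  0×8 = 0 → write 0
  6×8 = 48 → write 0 carry 3
  remaining carry: 3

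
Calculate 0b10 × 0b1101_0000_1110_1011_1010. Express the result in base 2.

Multiply each base-2 digit by 2, carrying:
  0×2 = 0 → write 0
  1×2 = 2 → write 0 carry 1
  0×2+1 = 1 → write 1
  1×2 = 2 → write 0 carry 1
  1×2+1 = 3 → write 1 carry 1
  1×2+1 = 3 → write 1 carry 1
  0×2+1 = 1 → write 1
  1×2 = 2 → write 0 carry 1
  0×2+1 = 1 → write 1
  1×2 = 2 → write 0 carry 1
  1×2+1 = 3 → write 1 carry 1
  1×2+1 = 3 → write 1 carry 1
  0×2+1 = 1 → write 1
  0×2 = 0 → write 0
  0×2 = 0 → write 0
  0×2 = 0 → write 0
  1×2 = 2 → write 0 carry 1
  0×2+1 = 1 → write 1
  1×2 = 2 → write 0 carry 1
  1×2+1 = 3 → write 1 carry 1
  remaining carry: 1

0b110100001110101110100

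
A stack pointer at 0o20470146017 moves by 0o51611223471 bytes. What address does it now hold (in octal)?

Add column by column in base 8, right to left:
  7+1 = 0 carry 1
  1+7+1 = 1 carry 1
  0+4+1 = 5
  6+3 = 1 carry 1
  4+2+1 = 7
  1+2 = 3
  0+1 = 1
  7+1 = 0 carry 1
  4+6+1 = 3 carry 1
  0+1+1 = 2
  2+5 = 7

0o72301371510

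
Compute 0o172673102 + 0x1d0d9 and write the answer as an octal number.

0o173243433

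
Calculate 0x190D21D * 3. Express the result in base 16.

0x4B27657

Multiply each base-16 digit by 3, carrying:
  D×3 = 39 → write 7 carry 2
  1×3+2 = 5 → write 5
  2×3 = 6 → write 6
  D×3 = 39 → write 7 carry 2
  0×3+2 = 2 → write 2
  9×3 = 27 → write B carry 1
  1×3+1 = 4 → write 4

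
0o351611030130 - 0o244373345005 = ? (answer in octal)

Subtract column by column in base 8:
  0-5 → 3 (borrow)
  3-0-1 → 2
  1-0 → 1
  0-5 → 3 (borrow)
  3-4-1 → 6 (borrow)
  0-3-1 → 4 (borrow)
  1-3-1 → 5 (borrow)
  1-7-1 → 1 (borrow)
  6-3-1 → 2
  1-4 → 5 (borrow)
  5-4-1 → 0
  3-2 → 1

0o105215463123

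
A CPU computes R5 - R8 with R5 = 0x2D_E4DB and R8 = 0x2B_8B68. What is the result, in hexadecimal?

Subtract column by column in base 16:
  B-8 → 3
  D-6 → 7
  4-B → 9 (borrow)
  E-8-1 → 5
  D-B → 2
  2-2 → 0

0x25973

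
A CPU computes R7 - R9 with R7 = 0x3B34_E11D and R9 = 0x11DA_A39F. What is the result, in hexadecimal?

Subtract column by column in base 16:
  D-F → E (borrow)
  1-9-1 → 7 (borrow)
  1-3-1 → D (borrow)
  E-A-1 → 3
  4-A → A (borrow)
  3-D-1 → 5 (borrow)
  B-1-1 → 9
  3-1 → 2

0x295A3D7E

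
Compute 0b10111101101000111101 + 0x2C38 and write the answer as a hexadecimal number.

0b10111101101000111101 = 0xBDA3D in hexadecimal.
Add column by column in base 16, right to left:
  D+8 = 5 carry 1
  3+3+1 = 7
  A+C = 6 carry 1
  D+2+1 = 0 carry 1
  B+0+1 = C

0xC0675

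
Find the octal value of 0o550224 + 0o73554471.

0o74324715

Add column by column in base 8, right to left:
  4+1 = 5
  2+7 = 1 carry 1
  2+4+1 = 7
  0+4 = 4
  5+5 = 2 carry 1
  5+5+1 = 3 carry 1
  0+3+1 = 4
  0+7 = 7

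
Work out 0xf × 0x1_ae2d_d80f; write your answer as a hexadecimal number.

0x1934afa8e1

Multiply each base-16 digit by 15, carrying:
  f×15 = 225 → write 1 carry 14
  0×15+14 = 14 → write e
  8×15 = 120 → write 8 carry 7
  d×15+7 = 202 → write a carry 12
  d×15+12 = 207 → write f carry 12
  2×15+12 = 42 → write a carry 2
  e×15+2 = 212 → write 4 carry 13
  a×15+13 = 163 → write 3 carry 10
  1×15+10 = 25 → write 9 carry 1
  remaining carry: 1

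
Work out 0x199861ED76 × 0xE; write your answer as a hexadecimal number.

Multiply each base-16 digit by 14, carrying:
  6×14 = 84 → write 4 carry 5
  7×14+5 = 103 → write 7 carry 6
  D×14+6 = 188 → write C carry 11
  E×14+11 = 207 → write F carry 12
  1×14+12 = 26 → write A carry 1
  6×14+1 = 85 → write 5 carry 5
  8×14+5 = 117 → write 5 carry 7
  9×14+7 = 133 → write 5 carry 8
  9×14+8 = 134 → write 6 carry 8
  1×14+8 = 22 → write 6 carry 1
  remaining carry: 1

0x166555AFC74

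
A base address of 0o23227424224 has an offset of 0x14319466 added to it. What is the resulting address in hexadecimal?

0o23227424224 = 0x9a5e2894 in hexadecimal.
Add column by column in base 16, right to left:
  4+6 = a
  9+6 = f
  8+4 = c
  2+9 = b
  e+1 = f
  5+3 = 8
  a+4 = e
  9+1 = a

0xae8fbcfa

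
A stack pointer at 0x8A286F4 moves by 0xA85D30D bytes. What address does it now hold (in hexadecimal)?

Add column by column in base 16, right to left:
  4+D = 1 carry 1
  F+0+1 = 0 carry 1
  6+3+1 = A
  8+D = 5 carry 1
  2+5+1 = 8
  A+8 = 2 carry 1
  8+A+1 = 3 carry 1
  final carry 1

0x13285A01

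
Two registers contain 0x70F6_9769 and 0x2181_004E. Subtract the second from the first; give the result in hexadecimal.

Subtract column by column in base 16:
  9-E → B (borrow)
  6-4-1 → 1
  7-0 → 7
  9-0 → 9
  6-1 → 5
  F-8 → 7
  0-1 → F (borrow)
  7-2-1 → 4

0x4F75971B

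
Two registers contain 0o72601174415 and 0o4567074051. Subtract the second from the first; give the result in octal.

Subtract column by column in base 8:
  5-1 → 4
  1-5 → 4 (borrow)
  4-0-1 → 3
  4-4 → 0
  7-7 → 0
  1-0 → 1
  1-7 → 2 (borrow)
  0-6-1 → 1 (borrow)
  6-5-1 → 0
  2-4 → 6 (borrow)
  7-0-1 → 6

0o66012100344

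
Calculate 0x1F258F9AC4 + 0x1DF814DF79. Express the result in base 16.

0x3D1DA47A3D

Add column by column in base 16, right to left:
  4+9 = D
  C+7 = 3 carry 1
  A+F+1 = A carry 1
  9+D+1 = 7 carry 1
  F+4+1 = 4 carry 1
  8+1+1 = A
  5+8 = D
  2+F = 1 carry 1
  F+D+1 = D carry 1
  1+1+1 = 3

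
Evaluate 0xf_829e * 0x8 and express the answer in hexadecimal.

0x7c14f0

Multiply each base-16 digit by 8, carrying:
  e×8 = 112 → write 0 carry 7
  9×8+7 = 79 → write f carry 4
  2×8+4 = 20 → write 4 carry 1
  8×8+1 = 65 → write 1 carry 4
  f×8+4 = 124 → write c carry 7
  remaining carry: 7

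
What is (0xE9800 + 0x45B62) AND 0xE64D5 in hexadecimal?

0x26040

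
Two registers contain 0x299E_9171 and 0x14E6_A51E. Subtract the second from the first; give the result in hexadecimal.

Subtract column by column in base 16:
  1-E → 3 (borrow)
  7-1-1 → 5
  1-5 → C (borrow)
  9-A-1 → E (borrow)
  E-6-1 → 7
  9-E → B (borrow)
  9-4-1 → 4
  2-1 → 1

0x14B7EC53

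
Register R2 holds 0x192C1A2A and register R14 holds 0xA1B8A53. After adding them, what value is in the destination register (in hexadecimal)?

0x2347A47D

Add column by column in base 16, right to left:
  A+3 = D
  2+5 = 7
  A+A = 4 carry 1
  1+8+1 = A
  C+B = 7 carry 1
  2+1+1 = 4
  9+A = 3 carry 1
  1+0+1 = 2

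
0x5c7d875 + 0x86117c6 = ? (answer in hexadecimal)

0xe28f03b

Add column by column in base 16, right to left:
  5+6 = b
  7+c = 3 carry 1
  8+7+1 = 0 carry 1
  d+1+1 = f
  7+1 = 8
  c+6 = 2 carry 1
  5+8+1 = e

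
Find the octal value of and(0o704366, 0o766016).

AND each oct digit independently (no carries):
  7&7=7, 0&6=0, 4&6=4, 3&0=0, 6&1=0, 6&6=6

0o704006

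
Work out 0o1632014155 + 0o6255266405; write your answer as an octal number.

0o10107302562

Add column by column in base 8, right to left:
  5+5 = 2 carry 1
  5+0+1 = 6
  1+4 = 5
  4+6 = 2 carry 1
  1+6+1 = 0 carry 1
  0+2+1 = 3
  2+5 = 7
  3+5 = 0 carry 1
  6+2+1 = 1 carry 1
  1+6+1 = 0 carry 1
  final carry 1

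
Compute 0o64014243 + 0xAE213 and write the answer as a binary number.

0b110110101111101010110110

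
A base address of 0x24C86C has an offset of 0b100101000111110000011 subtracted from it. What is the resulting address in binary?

0x24C86C = 0b1001001100100001101100 in binary.
Subtract column by column in base 2:
  0-1 → 1 (borrow)
  0-1-1 → 0 (borrow)
  1-0-1 → 0
  1-0 → 1
  0-0 → 0
  1-0 → 1
  1-0 → 1
  0-1 → 1 (borrow)
  0-1-1 → 0 (borrow)
  0-1-1 → 0 (borrow)
  0-1-1 → 0 (borrow)
  1-1-1 → 1 (borrow)
  0-0-1 → 1 (borrow)
  0-0-1 → 1 (borrow)
  1-0-1 → 0
  1-1 → 0
  0-0 → 0
  0-1 → 1 (borrow)
  1-0-1 → 0
  0-0 → 0
  0-1 → 1 (borrow)
  1-0-1 → 0

0b100100011100011101001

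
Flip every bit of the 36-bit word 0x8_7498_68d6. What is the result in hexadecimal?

0x78b679729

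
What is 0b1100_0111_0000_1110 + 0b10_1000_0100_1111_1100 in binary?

0b110100110000001010

Add column by column in base 2, right to left:
  0+0 = 0
  1+0 = 1
  1+1 = 0 carry 1
  1+1+1 = 1 carry 1
  0+1+1 = 0 carry 1
  0+1+1 = 0 carry 1
  0+1+1 = 0 carry 1
  0+1+1 = 0 carry 1
  1+0+1 = 0 carry 1
  1+0+1 = 0 carry 1
  1+1+1 = 1 carry 1
  0+0+1 = 1
  0+0 = 0
  0+0 = 0
  1+0 = 1
  1+1 = 0 carry 1
  0+0+1 = 1
  0+1 = 1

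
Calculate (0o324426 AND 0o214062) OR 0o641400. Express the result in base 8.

0o645422

0o324426 AND 0o214062 = 0o204022.
Then OR with 0o641400.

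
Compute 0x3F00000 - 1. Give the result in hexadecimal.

0x3EFFFFF

The trailing 5 digits are 0, so subtracting 1 borrows through: they become F and the next digit up decrements.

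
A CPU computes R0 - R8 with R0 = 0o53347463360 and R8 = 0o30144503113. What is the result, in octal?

0o23202760245

Subtract column by column in base 8:
  0-3 → 5 (borrow)
  6-1-1 → 4
  3-1 → 2
  3-3 → 0
  6-0 → 6
  4-5 → 7 (borrow)
  7-4-1 → 2
  4-4 → 0
  3-1 → 2
  3-0 → 3
  5-3 → 2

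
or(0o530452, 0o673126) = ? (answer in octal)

0o773576

OR each oct digit independently (no carries):
  5|6=7, 3|7=7, 0|3=3, 4|1=5, 5|2=7, 2|6=6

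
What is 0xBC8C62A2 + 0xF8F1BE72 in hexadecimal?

Add column by column in base 16, right to left:
  2+2 = 4
  A+7 = 1 carry 1
  2+E+1 = 1 carry 1
  6+B+1 = 2 carry 1
  C+1+1 = E
  8+F = 7 carry 1
  C+8+1 = 5 carry 1
  B+F+1 = B carry 1
  final carry 1

0x1B57E2114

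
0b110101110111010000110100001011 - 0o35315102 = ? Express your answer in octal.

0b110101110111010000110100001011 = 0o6567206413 in octal.
Subtract column by column in base 8:
  3-2 → 1
  1-0 → 1
  4-1 → 3
  6-5 → 1
  0-1 → 7 (borrow)
  2-3-1 → 6 (borrow)
  7-5-1 → 1
  6-3 → 3
  5-0 → 5
  6-0 → 6

0o6531671311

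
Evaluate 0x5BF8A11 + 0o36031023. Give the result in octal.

0x5BF8A11 = 0o557705021 in octal.
Add column by column in base 8, right to left:
  1+3 = 4
  2+2 = 4
  0+0 = 0
  5+1 = 6
  0+3 = 3
  7+0 = 7
  7+6 = 5 carry 1
  5+3+1 = 1 carry 1
  5+0+1 = 6

0o615736044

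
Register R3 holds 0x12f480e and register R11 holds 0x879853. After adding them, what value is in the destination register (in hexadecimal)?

0x1b6e061

Add column by column in base 16, right to left:
  e+3 = 1 carry 1
  0+5+1 = 6
  8+8 = 0 carry 1
  4+9+1 = e
  f+7 = 6 carry 1
  2+8+1 = b
  1+0 = 1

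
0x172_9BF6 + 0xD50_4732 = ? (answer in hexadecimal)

0xEC2E328

Add column by column in base 16, right to left:
  6+2 = 8
  F+3 = 2 carry 1
  B+7+1 = 3 carry 1
  9+4+1 = E
  2+0 = 2
  7+5 = C
  1+D = E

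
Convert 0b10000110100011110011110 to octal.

Group the bits in threes: 010 000 110 100 011 110 011 110 → 20643636.

0o20643636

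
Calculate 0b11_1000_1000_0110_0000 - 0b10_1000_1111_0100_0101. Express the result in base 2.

0b1111100100011011

Subtract column by column in base 2:
  0-1 → 1 (borrow)
  0-0-1 → 1 (borrow)
  0-1-1 → 0 (borrow)
  0-0-1 → 1 (borrow)
  0-0-1 → 1 (borrow)
  1-0-1 → 0
  1-1 → 0
  0-0 → 0
  0-1 → 1 (borrow)
  0-1-1 → 0 (borrow)
  0-1-1 → 0 (borrow)
  1-1-1 → 1 (borrow)
  0-0-1 → 1 (borrow)
  0-0-1 → 1 (borrow)
  0-0-1 → 1 (borrow)
  1-1-1 → 1 (borrow)
  1-0-1 → 0
  1-1 → 0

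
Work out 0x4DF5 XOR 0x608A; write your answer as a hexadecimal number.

XOR each hex digit independently (no carries):
  4^6=2, D^0=D, F^8=7, 5^A=F

0x2D7F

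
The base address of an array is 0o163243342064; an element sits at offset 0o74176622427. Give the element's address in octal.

0o257442164513

Add column by column in base 8, right to left:
  4+7 = 3 carry 1
  6+2+1 = 1 carry 1
  0+4+1 = 5
  2+2 = 4
  4+2 = 6
  3+6 = 1 carry 1
  3+6+1 = 2 carry 1
  4+7+1 = 4 carry 1
  2+1+1 = 4
  3+4 = 7
  6+7 = 5 carry 1
  1+0+1 = 2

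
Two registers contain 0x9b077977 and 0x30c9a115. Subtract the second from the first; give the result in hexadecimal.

0x6a3dd862

Subtract column by column in base 16:
  7-5 → 2
  7-1 → 6
  9-1 → 8
  7-a → d (borrow)
  7-9-1 → d (borrow)
  0-c-1 → 3 (borrow)
  b-0-1 → a
  9-3 → 6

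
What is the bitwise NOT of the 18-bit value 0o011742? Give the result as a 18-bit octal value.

0o766035

Each oct digit d becomes 7−d:
  0→7, 1→6, 1→6, 7→0, 4→3, 2→5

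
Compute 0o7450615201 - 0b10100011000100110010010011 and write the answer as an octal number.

0o7205546756

0b10100011000100110010010011 = 0o243046223 in octal.
Subtract column by column in base 8:
  1-3 → 6 (borrow)
  0-2-1 → 5 (borrow)
  2-2-1 → 7 (borrow)
  5-6-1 → 6 (borrow)
  1-4-1 → 4 (borrow)
  6-0-1 → 5
  0-3 → 5 (borrow)
  5-4-1 → 0
  4-2 → 2
  7-0 → 7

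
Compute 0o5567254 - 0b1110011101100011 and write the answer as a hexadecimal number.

0o5567254 = 0x16eeac in hexadecimal.
0b1110011101100011 = 0xe763 in hexadecimal.
Subtract column by column in base 16:
  c-3 → 9
  a-6 → 4
  e-7 → 7
  e-e → 0
  6-0 → 6
  1-0 → 1

0x160749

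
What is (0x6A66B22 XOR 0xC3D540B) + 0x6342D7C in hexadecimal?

First 0x6A66B22 XOR 0xC3D540B = 0xA9B3F29.
Add column by column in base 16, right to left:
  9+C = 5 carry 1
  2+7+1 = A
  F+D = C carry 1
  3+2+1 = 6
  B+4 = F
  9+3 = C
  A+6 = 0 carry 1
  final carry 1

0x10CF6CA5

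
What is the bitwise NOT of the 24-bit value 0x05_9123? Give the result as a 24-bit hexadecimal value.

Each hex digit d becomes F−d:
  0→F, 5→A, 9→6, 1→E, 2→D, 3→C

0xFA6EDC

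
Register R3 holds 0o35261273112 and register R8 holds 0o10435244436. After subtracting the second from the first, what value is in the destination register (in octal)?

Subtract column by column in base 8:
  2-6 → 4 (borrow)
  1-3-1 → 5 (borrow)
  1-4-1 → 4 (borrow)
  3-4-1 → 6 (borrow)
  7-4-1 → 2
  2-2 → 0
  1-5 → 4 (borrow)
  6-3-1 → 2
  2-4 → 6 (borrow)
  5-0-1 → 4
  3-1 → 2

0o24624026454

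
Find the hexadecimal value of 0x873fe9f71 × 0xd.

0x6de3ee18bd

Multiply each base-16 digit by 13, carrying:
  1×13 = 13 → write d
  7×13 = 91 → write b carry 5
  f×13+5 = 200 → write 8 carry 12
  9×13+12 = 129 → write 1 carry 8
  e×13+8 = 190 → write e carry 11
  f×13+11 = 206 → write e carry 12
  3×13+12 = 51 → write 3 carry 3
  7×13+3 = 94 → write e carry 5
  8×13+5 = 109 → write d carry 6
  remaining carry: 6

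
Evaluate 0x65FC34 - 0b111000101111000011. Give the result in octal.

0o30470161

0x65FC34 = 0o31376064 in octal.
0b111000101111000011 = 0o705703 in octal.
Subtract column by column in base 8:
  4-3 → 1
  6-0 → 6
  0-7 → 1 (borrow)
  6-5-1 → 0
  7-0 → 7
  3-7 → 4 (borrow)
  1-0-1 → 0
  3-0 → 3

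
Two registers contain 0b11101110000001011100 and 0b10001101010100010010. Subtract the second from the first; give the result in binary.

0b1100000101101001010

Subtract column by column in base 2:
  0-0 → 0
  0-1 → 1 (borrow)
  1-0-1 → 0
  1-0 → 1
  1-1 → 0
  0-0 → 0
  1-0 → 1
  0-0 → 0
  0-1 → 1 (borrow)
  0-0-1 → 1 (borrow)
  0-1-1 → 0 (borrow)
  0-0-1 → 1 (borrow)
  0-1-1 → 0 (borrow)
  1-0-1 → 0
  1-1 → 0
  1-1 → 0
  0-0 → 0
  1-0 → 1
  1-0 → 1
  1-1 → 0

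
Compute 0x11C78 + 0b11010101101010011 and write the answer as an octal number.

0o543713

0x11C78 = 0o216170 in octal.
0b11010101101010011 = 0o325523 in octal.
Add column by column in base 8, right to left:
  0+3 = 3
  7+2 = 1 carry 1
  1+5+1 = 7
  6+5 = 3 carry 1
  1+2+1 = 4
  2+3 = 5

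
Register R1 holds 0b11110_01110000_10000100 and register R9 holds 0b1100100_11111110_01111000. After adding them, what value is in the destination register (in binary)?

0b100000110110111011111100

Add column by column in base 2, right to left:
  0+0 = 0
  0+0 = 0
  1+0 = 1
  0+1 = 1
  0+1 = 1
  0+1 = 1
  0+1 = 1
  1+0 = 1
  0+0 = 0
  0+1 = 1
  0+1 = 1
  0+1 = 1
  1+1 = 0 carry 1
  1+1+1 = 1 carry 1
  1+1+1 = 1 carry 1
  0+1+1 = 0 carry 1
  0+0+1 = 1
  1+0 = 1
  1+1 = 0 carry 1
  1+0+1 = 0 carry 1
  1+0+1 = 0 carry 1
  0+1+1 = 0 carry 1
  0+1+1 = 0 carry 1
  final carry 1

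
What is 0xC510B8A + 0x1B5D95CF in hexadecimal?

0x27AEA159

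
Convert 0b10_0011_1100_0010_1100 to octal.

0o436054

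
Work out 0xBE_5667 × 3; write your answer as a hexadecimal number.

Multiply each base-16 digit by 3, carrying:
  7×3 = 21 → write 5 carry 1
  6×3+1 = 19 → write 3 carry 1
  6×3+1 = 19 → write 3 carry 1
  5×3+1 = 16 → write 0 carry 1
  E×3+1 = 43 → write B carry 2
  B×3+2 = 35 → write 3 carry 2
  remaining carry: 2

0x23B0335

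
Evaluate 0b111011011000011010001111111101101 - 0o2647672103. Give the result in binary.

0o2647672103 = 0b10110100111110111010001000011 in binary.
Subtract column by column in base 2:
  1-1 → 0
  0-1 → 1 (borrow)
  1-0-1 → 0
  1-0 → 1
  0-0 → 0
  1-0 → 1
  1-1 → 0
  1-0 → 1
  1-0 → 1
  1-0 → 1
  1-1 → 0
  1-0 → 1
  1-1 → 0
  0-1 → 1 (borrow)
  0-1-1 → 0 (borrow)
  0-0-1 → 1 (borrow)
  1-1-1 → 1 (borrow)
  0-1-1 → 0 (borrow)
  1-1-1 → 1 (borrow)
  1-1-1 → 1 (borrow)
  0-1-1 → 0 (borrow)
  0-0-1 → 1 (borrow)
  0-0-1 → 1 (borrow)
  0-1-1 → 0 (borrow)
  1-0-1 → 0
  1-1 → 0
  0-1 → 1 (borrow)
  1-0-1 → 0
  1-1 → 0
  0-0 → 0
  1-0 → 1
  1-0 → 1
  1-0 → 1

0b111000100011011011010101110101010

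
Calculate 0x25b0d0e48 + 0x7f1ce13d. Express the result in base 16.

0x2da29ef85

Add column by column in base 16, right to left:
  8+d = 5 carry 1
  4+3+1 = 8
  e+1 = f
  0+e = e
  d+c = 9 carry 1
  0+1+1 = 2
  b+f = a carry 1
  5+7+1 = d
  2+0 = 2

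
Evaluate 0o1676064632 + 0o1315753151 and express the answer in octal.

0o3214040003

Add column by column in base 8, right to left:
  2+1 = 3
  3+5 = 0 carry 1
  6+1+1 = 0 carry 1
  4+3+1 = 0 carry 1
  6+5+1 = 4 carry 1
  0+7+1 = 0 carry 1
  6+5+1 = 4 carry 1
  7+1+1 = 1 carry 1
  6+3+1 = 2 carry 1
  1+1+1 = 3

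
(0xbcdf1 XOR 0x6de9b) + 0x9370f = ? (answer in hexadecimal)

0x164a79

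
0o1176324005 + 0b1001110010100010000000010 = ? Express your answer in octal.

0o1314566007

0b1001110010100010000000010 = 0o116242002 in octal.
Add column by column in base 8, right to left:
  5+2 = 7
  0+0 = 0
  0+0 = 0
  4+2 = 6
  2+4 = 6
  3+2 = 5
  6+6 = 4 carry 1
  7+1+1 = 1 carry 1
  1+1+1 = 3
  1+0 = 1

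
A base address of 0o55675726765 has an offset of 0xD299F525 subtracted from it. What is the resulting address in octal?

0xD299F525 = 0o32246372445 in octal.
Subtract column by column in base 8:
  5-5 → 0
  6-4 → 2
  7-4 → 3
  6-2 → 4
  2-7 → 3 (borrow)
  7-3-1 → 3
  5-6 → 7 (borrow)
  7-4-1 → 2
  6-2 → 4
  5-2 → 3
  5-3 → 2

0o23427334320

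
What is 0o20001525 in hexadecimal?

0x400355

Each octal digit is 3 bits: 2=010 0=000 0=000 0=000 1=001 5=101 2=010 5=101.
Group the bits into nibbles: 0100 0000 0000 0011 0101 0101 → 400355.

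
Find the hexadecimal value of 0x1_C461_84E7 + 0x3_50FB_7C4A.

0x5155D0131

Add column by column in base 16, right to left:
  7+A = 1 carry 1
  E+4+1 = 3 carry 1
  4+C+1 = 1 carry 1
  8+7+1 = 0 carry 1
  1+B+1 = D
  6+F = 5 carry 1
  4+0+1 = 5
  C+5 = 1 carry 1
  1+3+1 = 5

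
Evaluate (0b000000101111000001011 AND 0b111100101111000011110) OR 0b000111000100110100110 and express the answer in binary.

0b000000101111000001011 AND 0b111100101111000011110 = 0b000000101111000001010.
Then OR with 0b000111000100110100110.

0b111101111110101110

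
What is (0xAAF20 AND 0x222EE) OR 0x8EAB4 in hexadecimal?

0xAEAB4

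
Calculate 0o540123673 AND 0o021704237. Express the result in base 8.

AND each oct digit independently (no carries):
  5&0=0, 4&2=0, 0&1=0, 1&7=1, 2&0=0, 3&4=0, 6&2=2, 7&3=3, 3&7=3

0o000100233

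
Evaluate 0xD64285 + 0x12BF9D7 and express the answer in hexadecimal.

Add column by column in base 16, right to left:
  5+7 = C
  8+D = 5 carry 1
  2+9+1 = C
  4+F = 3 carry 1
  6+B+1 = 2 carry 1
  D+2+1 = 0 carry 1
  0+1+1 = 2

0x2023C5C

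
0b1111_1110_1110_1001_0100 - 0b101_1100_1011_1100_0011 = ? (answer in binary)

Subtract column by column in base 2:
  0-1 → 1 (borrow)
  0-1-1 → 0 (borrow)
  1-0-1 → 0
  0-0 → 0
  1-0 → 1
  0-0 → 0
  0-1 → 1 (borrow)
  1-1-1 → 1 (borrow)
  0-1-1 → 0 (borrow)
  1-1-1 → 1 (borrow)
  1-0-1 → 0
  1-1 → 0
  0-0 → 0
  1-0 → 1
  1-1 → 0
  1-1 → 0
  1-1 → 0
  1-0 → 1
  1-1 → 0
  1-0 → 1

0b10100010001011010001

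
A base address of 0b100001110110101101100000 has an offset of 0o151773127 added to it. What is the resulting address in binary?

0b10001011110110000110110111

0o151773127 = 0b1101001111111011001010111 in binary.
Add column by column in base 2, right to left:
  0+1 = 1
  0+1 = 1
  0+1 = 1
  0+0 = 0
  0+1 = 1
  1+0 = 1
  1+1 = 0 carry 1
  0+0+1 = 1
  1+0 = 1
  1+1 = 0 carry 1
  0+1+1 = 0 carry 1
  1+0+1 = 0 carry 1
  0+1+1 = 0 carry 1
  1+1+1 = 1 carry 1
  1+1+1 = 1 carry 1
  0+1+1 = 0 carry 1
  1+1+1 = 1 carry 1
  1+1+1 = 1 carry 1
  1+1+1 = 1 carry 1
  0+0+1 = 1
  0+0 = 0
  0+1 = 1
  0+0 = 0
  1+1 = 0 carry 1
  0+1+1 = 0 carry 1
  final carry 1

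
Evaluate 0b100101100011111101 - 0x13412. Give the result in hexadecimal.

0b100101100011111101 = 0x258FD in hexadecimal.
Subtract column by column in base 16:
  D-2 → B
  F-1 → E
  8-4 → 4
  5-3 → 2
  2-1 → 1

0x124EB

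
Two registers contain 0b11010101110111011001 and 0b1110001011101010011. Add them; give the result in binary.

Add column by column in base 2, right to left:
  1+1 = 0 carry 1
  0+1+1 = 0 carry 1
  0+0+1 = 1
  1+0 = 1
  1+1 = 0 carry 1
  0+0+1 = 1
  1+1 = 0 carry 1
  1+0+1 = 0 carry 1
  1+1+1 = 1 carry 1
  0+1+1 = 0 carry 1
  1+1+1 = 1 carry 1
  1+0+1 = 0 carry 1
  1+1+1 = 1 carry 1
  0+0+1 = 1
  1+0 = 1
  0+0 = 0
  1+1 = 0 carry 1
  0+1+1 = 0 carry 1
  1+1+1 = 1 carry 1
  1+0+1 = 0 carry 1
  final carry 1

0b101000111010100101100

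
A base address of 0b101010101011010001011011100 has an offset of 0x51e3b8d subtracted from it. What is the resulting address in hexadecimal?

0b101010101011010001011011100 = 0x555a2dc in hexadecimal.
Subtract column by column in base 16:
  c-d → f (borrow)
  d-8-1 → 4
  2-b → 7 (borrow)
  a-3-1 → 6
  5-e → 7 (borrow)
  5-1-1 → 3
  5-5 → 0

0x37674f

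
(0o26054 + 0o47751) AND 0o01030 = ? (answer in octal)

0o20

Add column by column in base 8, right to left:
  4+1 = 5
  5+5 = 2 carry 1
  0+7+1 = 0 carry 1
  6+7+1 = 6 carry 1
  2+4+1 = 7
Sum = 0o76025; now AND with 0o01030:
  7&0=0, 6&1=0, 0&0=0, 2&3=2, 5&0=0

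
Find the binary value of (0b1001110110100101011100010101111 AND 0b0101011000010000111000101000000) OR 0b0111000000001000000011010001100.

0b111010000001000011011010001100

0b1001110110100101011100010101111 AND 0b0101011000010000111000101000000 = 0b0001010000000000011000000000000.
Then OR with 0b0111000000001000000011010001100.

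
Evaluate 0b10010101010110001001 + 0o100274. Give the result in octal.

0b10010101010110001001 = 0o2252611 in octal.
Add column by column in base 8, right to left:
  1+4 = 5
  1+7 = 0 carry 1
  6+2+1 = 1 carry 1
  2+0+1 = 3
  5+0 = 5
  2+1 = 3
  2+0 = 2

0o2353105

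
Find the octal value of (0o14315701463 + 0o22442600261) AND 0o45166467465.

0o4160401444

Add column by column in base 8, right to left:
  3+1 = 4
  6+6 = 4 carry 1
  4+2+1 = 7
  1+0 = 1
  0+0 = 0
  7+6 = 5 carry 1
  5+2+1 = 0 carry 1
  1+4+1 = 6
  3+4 = 7
  4+2 = 6
  1+2 = 3
Sum = 0o36760501744; now AND with 0o45166467465:
  3&4=0, 6&5=4, 7&1=1, 6&6=6, 0&6=0, 5&4=4, 0&6=0, 1&7=1, 7&4=4, 4&6=4, 4&5=4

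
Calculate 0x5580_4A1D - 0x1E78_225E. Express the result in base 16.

Subtract column by column in base 16:
  D-E → F (borrow)
  1-5-1 → B (borrow)
  A-2-1 → 7
  4-2 → 2
  0-8 → 8 (borrow)
  8-7-1 → 0
  5-E → 7 (borrow)
  5-1-1 → 3

0x370827BF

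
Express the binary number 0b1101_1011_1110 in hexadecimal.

0xDBE

Group the bits into nibbles: 1101 1011 1110 → DBE.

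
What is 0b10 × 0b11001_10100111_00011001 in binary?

0b1100110100111000110010

Multiply each base-2 digit by 2, carrying:
  1×2 = 2 → write 0 carry 1
  0×2+1 = 1 → write 1
  0×2 = 0 → write 0
  1×2 = 2 → write 0 carry 1
  1×2+1 = 3 → write 1 carry 1
  0×2+1 = 1 → write 1
  0×2 = 0 → write 0
  0×2 = 0 → write 0
  1×2 = 2 → write 0 carry 1
  1×2+1 = 3 → write 1 carry 1
  1×2+1 = 3 → write 1 carry 1
  0×2+1 = 1 → write 1
  0×2 = 0 → write 0
  1×2 = 2 → write 0 carry 1
  0×2+1 = 1 → write 1
  1×2 = 2 → write 0 carry 1
  1×2+1 = 3 → write 1 carry 1
  0×2+1 = 1 → write 1
  0×2 = 0 → write 0
  1×2 = 2 → write 0 carry 1
  1×2+1 = 3 → write 1 carry 1
  remaining carry: 1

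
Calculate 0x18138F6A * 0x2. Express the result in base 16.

0x30271ED4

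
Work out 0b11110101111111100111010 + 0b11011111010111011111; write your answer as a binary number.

Add column by column in base 2, right to left:
  0+1 = 1
  1+1 = 0 carry 1
  0+1+1 = 0 carry 1
  1+1+1 = 1 carry 1
  1+1+1 = 1 carry 1
  1+0+1 = 0 carry 1
  0+1+1 = 0 carry 1
  0+1+1 = 0 carry 1
  1+1+1 = 1 carry 1
  1+0+1 = 0 carry 1
  1+1+1 = 1 carry 1
  1+0+1 = 0 carry 1
  1+1+1 = 1 carry 1
  1+1+1 = 1 carry 1
  1+1+1 = 1 carry 1
  1+1+1 = 1 carry 1
  0+1+1 = 0 carry 1
  1+0+1 = 0 carry 1
  0+1+1 = 0 carry 1
  1+1+1 = 1 carry 1
  1+0+1 = 0 carry 1
  1+0+1 = 0 carry 1
  1+0+1 = 0 carry 1
  final carry 1

0b100010001111010100011001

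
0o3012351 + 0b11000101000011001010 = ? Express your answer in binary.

0o3012351 = 0b11000001010011101001 in binary.
Add column by column in base 2, right to left:
  1+0 = 1
  0+1 = 1
  0+0 = 0
  1+1 = 0 carry 1
  0+0+1 = 1
  1+0 = 1
  1+1 = 0 carry 1
  1+1+1 = 1 carry 1
  0+0+1 = 1
  0+0 = 0
  1+0 = 1
  0+0 = 0
  1+1 = 0 carry 1
  0+0+1 = 1
  0+1 = 1
  0+0 = 0
  0+0 = 0
  0+0 = 0
  1+1 = 0 carry 1
  1+1+1 = 1 carry 1
  final carry 1

0b110000110010110110011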